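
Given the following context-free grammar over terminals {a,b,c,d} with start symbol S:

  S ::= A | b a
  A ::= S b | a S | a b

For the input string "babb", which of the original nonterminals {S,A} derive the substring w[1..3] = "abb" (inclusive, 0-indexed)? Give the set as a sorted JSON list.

CNF form of G:
  S -> S T0 | T0 T1 | T1 S | T1 T0
  A -> S T0 | T1 S | T1 T0
  T0 -> b
  T1 -> a

CYK table (by increasing span) (cells [i..j] with 1 ≤ i ≤ j ≤ 3 only):
  cell(1,1) a: {T1}  orig:{}
  cell(2,2) b: {T0}  orig:{}
  cell(3,3) b: {T0}  orig:{}
  cell(1,2) ab: {A,S}
  cell(2,3) bb: ∅
  cell(1,3) abb: {A,S}

Original NTs in T[1,3] deriving "abb": ["A", "S"]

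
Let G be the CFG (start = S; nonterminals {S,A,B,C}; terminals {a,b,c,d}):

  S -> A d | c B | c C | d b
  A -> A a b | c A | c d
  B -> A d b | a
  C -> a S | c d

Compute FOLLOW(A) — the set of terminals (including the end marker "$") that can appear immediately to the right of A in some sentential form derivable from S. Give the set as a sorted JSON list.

Compute FIRST by fixpoint:
pass 1:
  A via A→c A: +{c}
  B via B→A d b: +{c}
  B via B→a: +{a}
  C via C→a S: +{a}
  C via C→c d: +{c}
  S via S→A d: +{c}
  S via S→d b: +{d}
  S: {c,d}  A: {c}  B: {a,c}  C: {a,c}
pass 2: — fixpoint
  S: {c,d}  A: {c}  B: {a,c}  C: {a,c}

FOLLOW iteration:
seed FOLLOW(S) with $
round 1:
  A→A a b: FOLLOW(A) ⊇ FIRST(a) = {a}; new: +{a}
  B→A d b: FOLLOW(A) ⊇ FIRST(d) = {d}; new: +{d}
  S→c B: FOLLOW(B) ⊇ FOLLOW(S) ⊇ {$}; new: +{$}
  S→c C: FOLLOW(C) ⊇ FOLLOW(S) ⊇ {$}; new: +{$}
  FOLLOW(S)={$}  FOLLOW(A)={a,d}  FOLLOW(B)={$}  FOLLOW(C)={$}
round 2: — fixpoint
  FOLLOW(S)={$}  FOLLOW(A)={a,d}  FOLLOW(B)={$}  FOLLOW(C)={$}

FOLLOW(A) = ["a", "d"]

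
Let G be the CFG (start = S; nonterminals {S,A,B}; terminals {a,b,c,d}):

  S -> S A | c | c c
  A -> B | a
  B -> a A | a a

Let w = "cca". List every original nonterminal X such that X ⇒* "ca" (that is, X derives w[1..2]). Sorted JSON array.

Convert to CNF:
  S -> S A | T1 T1 | c
  A -> T0 A | T0 T0 | a
  B -> T0 A | T0 T0
  T0 -> a
  T1 -> c

Fill CYK table bottom-up — only the sub-triangle for w[1..2]:
  [1..1]={S,T1}  "c"  orig:{S}
  [2..2]={A,T0}  "a"  orig:{A}
  [1..2]={S}  "ca"

Original NTs in T[1,2] deriving "ca": ["S"]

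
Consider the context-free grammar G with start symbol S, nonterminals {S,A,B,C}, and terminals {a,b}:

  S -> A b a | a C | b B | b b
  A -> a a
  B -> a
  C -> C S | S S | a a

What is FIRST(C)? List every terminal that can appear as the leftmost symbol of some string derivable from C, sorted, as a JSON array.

FIRST iteration:
round 1:
  A via A→a a: +{a}
  B via B→a: +{a}
  C via C→a a: +{a}
  S via S→A b a: +{a}
  S via S→b B: +{b}
  FIRST(S)={a,b}  FIRST(A)={a}  FIRST(B)={a}  FIRST(C)={a}
round 2:
  C via C→S S: +{b}
  FIRST(S)={a,b}  FIRST(A)={a}  FIRST(B)={a}  FIRST(C)={a,b}
round 3: done
  FIRST(S)={a,b}  FIRST(A)={a}  FIRST(B)={a}  FIRST(C)={a,b}

FIRST(C) = ["a", "b"]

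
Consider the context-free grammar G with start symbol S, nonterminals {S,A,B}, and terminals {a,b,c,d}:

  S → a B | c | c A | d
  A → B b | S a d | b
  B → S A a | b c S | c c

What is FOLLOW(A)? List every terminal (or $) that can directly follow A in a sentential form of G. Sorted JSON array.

FIRST sets, iterate to fixpoint:
pass 1:
  A via A→b: +{b}
  B via B→b c S: +{b}
  B via B→c c: +{c}
  S via S→a B: +{a}
  S via S→c: +{c}
  S via S→d: +{d}
  FIRST(S)={a,c,d}  FIRST(A)={b}  FIRST(B)={b,c}
pass 2:
  A via A→B b: +{c}
  A via A→S a d: +{a,d}
  B via B→S A a: +{a,d}
  FIRST(S)={a,c,d}  FIRST(A)={a,b,c,d}  FIRST(B)={a,b,c,d}
pass 3: done
  FIRST(S)={a,c,d}  FIRST(A)={a,b,c,d}  FIRST(B)={a,b,c,d}

FOLLOW sets:
initialize: $ ∈ FOLLOW(S)
iter 1:
  A→B b: FOLLOW(B) ⊇ FIRST(b) = {b}; new: +{b}
  A→S a d: FOLLOW(S) ⊇ FIRST(a) = {a}; new: +{a}
  B→S A a: FOLLOW(S) ⊇ FIRST(A) = {a,b,c,d}; new: +{b,c,d}
  B→S A a: FOLLOW(A) ⊇ FIRST(a) = {a}; new: +{a}
  S→a B: FOLLOW(B) ⊇ FOLLOW(S) ⊇ {$,a,b,c,d}; new: +{$,a,c,d}
  S→c A: FOLLOW(A) ⊇ FOLLOW(S) ⊇ {$,a,b,c,d}; new: +{$,b,c,d}
  FOLLOW[S]={$,a,b,c,d}  FOLLOW[A]={$,a,b,c,d}  FOLLOW[B]={$,a,b,c,d}
iter 2: (stable)
  FOLLOW[S]={$,a,b,c,d}  FOLLOW[A]={$,a,b,c,d}  FOLLOW[B]={$,a,b,c,d}

FOLLOW(A) = ["$", "a", "b", "c", "d"]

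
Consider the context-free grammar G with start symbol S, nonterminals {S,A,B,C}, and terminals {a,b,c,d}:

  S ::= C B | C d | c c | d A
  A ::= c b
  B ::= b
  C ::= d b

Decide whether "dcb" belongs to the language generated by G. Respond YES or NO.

CNF form of G:
  S -> C B | C T2 | T0 T0 | T2 A
  A -> T0 T1
  B -> b
  C -> T2 T1
  T0 -> c
  T1 -> b
  T2 -> d

CYK fill:
  T[0,0] 'd' = {T2}  orig:{}
  T[1,1] 'c' = {T0}  orig:{}
  T[2,2] 'b' = {B,T1}  orig:{B}
  T[0,1] 'dc' = ∅
  T[1,2] 'cb' = {A}
  T[0,2] 'dcb' = {S}

S ∈ T[0,2] ⇒ YES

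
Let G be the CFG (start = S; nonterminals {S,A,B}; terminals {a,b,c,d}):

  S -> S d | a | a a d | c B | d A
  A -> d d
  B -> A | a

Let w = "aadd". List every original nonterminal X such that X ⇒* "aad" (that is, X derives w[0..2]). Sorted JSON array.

CNF form of G:
  S -> S T0 | T0 A | T1 X3 | T2 B | a
  A -> T0 T0
  B -> T0 T0 | a
  T0 -> d
  T1 -> a
  T2 -> c
  X3 -> T1 T0

Fill CYK table bottom-up (cells [i..j] with 0 ≤ i ≤ j ≤ 2 only):
  cell(0,0) a: {B,S,T1}  orig:{B,S}
  cell(1,1) a: {B,S,T1}  orig:{B,S}
  cell(2,2) d: {T0}  orig:{}
  cell(0,1) aa: ∅
  cell(1,2) ad: {S,X3}  orig:{S}
  cell(0,2) aad: {S}

Original NTs in T[0,2] deriving "aad": ["S"]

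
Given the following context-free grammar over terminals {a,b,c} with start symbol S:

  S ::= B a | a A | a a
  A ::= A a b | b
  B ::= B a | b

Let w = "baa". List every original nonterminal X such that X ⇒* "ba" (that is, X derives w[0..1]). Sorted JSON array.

Convert to CNF:
  S -> B T0 | T0 A | T0 T0
  A -> A X2 | b
  B -> B T0 | b
  T0 -> a
  T1 -> b
  X2 -> T0 T1

CYK table (by increasing span) (cells [i..j] with 0 ≤ i ≤ j ≤ 1 only):
  T[0,0] 'b' = {A,B,T1}  orig:{A,B}
  T[1,1] 'a' = {T0}  orig:{}
  T[0,1] 'ba' = {B,S}

Original NTs in T[0,1] deriving "ba": ["B", "S"]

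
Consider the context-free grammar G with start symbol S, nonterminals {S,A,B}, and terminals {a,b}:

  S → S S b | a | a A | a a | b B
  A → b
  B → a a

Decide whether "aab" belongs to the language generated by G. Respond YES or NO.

CNF form of G:
  S -> S X2 | T0 A | T0 T0 | T1 B | a
  A -> b
  B -> T0 T0
  T0 -> a
  T1 -> b
  X2 -> S T1

CYK table (by increasing span):
  cell(0,0) a: {S,T0}  orig:{S}
  cell(1,1) a: {S,T0}  orig:{S}
  cell(2,2) b: {A,T1}  orig:{A}
  cell(0,1) aa: {B,S}
  cell(1,2) ab: {S,X2}  orig:{S}
  cell(0,2) aab: {S,X2}  orig:{S}

S ∈ T[0,2] ⇒ YES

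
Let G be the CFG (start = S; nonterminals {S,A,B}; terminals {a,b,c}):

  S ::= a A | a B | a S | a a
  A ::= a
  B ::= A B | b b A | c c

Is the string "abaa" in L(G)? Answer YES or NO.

Convert to CNF:
  S -> T2 A | T2 B | T2 S | T2 T2
  A -> a
  B -> A B | T0 X3 | T1 T1
  T0 -> b
  T1 -> c
  T2 -> a
  X3 -> T0 A

CYK table (by increasing span):
  T[0,0] 'a' = {A,T2}  orig:{A}
  T[1,1] 'b' = {T0}  orig:{}
  T[2,2] 'a' = {A,T2}  orig:{A}
  T[3,3] 'a' = {A,T2}  orig:{A}
  T[0,1] 'ab' = ∅
  T[1,2] 'ba' = {X3}  orig:{}
  T[2,3] 'aa' = {S}
  T[0,2] 'aba' = ∅
  T[1,3] 'baa' = ∅
  T[0,3] 'abaa' = ∅

S ∉ T[0,3] ⇒ NO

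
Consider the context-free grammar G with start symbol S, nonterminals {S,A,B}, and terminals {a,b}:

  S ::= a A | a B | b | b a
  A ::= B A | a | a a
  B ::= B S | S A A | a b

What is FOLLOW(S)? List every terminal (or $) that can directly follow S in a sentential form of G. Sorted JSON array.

FIRST iteration:
round 1:
  A via A→a: +{a}
  B via B→a b: +{a}
  S via S→a A: +{a}
  S via S→b: +{b}
  FIRST(S)={a,b}  FIRST(A)={a}  FIRST(B)={a}
round 2:
  B via B→S A A: +{b}
  FIRST(S)={a,b}  FIRST(A)={a}  FIRST(B)={a,b}
round 3:
  A via A→B A: +{b}
  FIRST(S)={a,b}  FIRST(A)={a,b}  FIRST(B)={a,b}
round 4: — fixpoint
  FIRST(S)={a,b}  FIRST(A)={a,b}  FIRST(B)={a,b}

FOLLOW iteration:
FOLLOW(S) := {$}
iter 1:
  A→B A: FOLLOW(B) ⊇ FIRST(A) = {a,b}; new: +{a,b}
  B→B S: FOLLOW(S) ⊇ FOLLOW(B) ⊇ {a,b}; new: +{a,b}
  B→S A A: FOLLOW(A) ⊇ FIRST(A) = {a,b}; new: +{a,b}
  S→a A: FOLLOW(A) ⊇ FOLLOW(S) ⊇ {$,a,b}; new: +{$}
  S→a B: FOLLOW(B) ⊇ FOLLOW(S) ⊇ {$,a,b}; new: +{$}
  FOLLOW(S)={$,a,b}  FOLLOW(A)={$,a,b}  FOLLOW(B)={$,a,b}
iter 2: done
  FOLLOW(S)={$,a,b}  FOLLOW(A)={$,a,b}  FOLLOW(B)={$,a,b}

FOLLOW(S) = ["$", "a", "b"]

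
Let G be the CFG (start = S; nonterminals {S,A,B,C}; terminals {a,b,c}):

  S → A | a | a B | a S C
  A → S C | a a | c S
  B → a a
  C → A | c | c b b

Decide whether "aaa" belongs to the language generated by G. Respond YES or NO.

CNF form of G:
  S -> S C | T0 B | T0 T0 | T0 X4 | T1 S | a
  A -> S C | T0 T0 | T1 S
  B -> T0 T0
  C -> S C | T0 T0 | T1 S | T1 X3 | c
  T0 -> a
  T1 -> c
  T2 -> b
  X3 -> T2 T2
  X4 -> S C

CYK table (by increasing span):
  cell(0,0) a: {S,T0}  orig:{S}
  cell(1,1) a: {S,T0}  orig:{S}
  cell(2,2) a: {S,T0}  orig:{S}
  cell(0,1) aa: {A,B,C,S}
  cell(1,2) aa: {A,B,C,S}
  cell(0,2) aaa: {A,C,S,X4}  orig:{A,C,S}

S ∈ T[0,2] ⇒ YES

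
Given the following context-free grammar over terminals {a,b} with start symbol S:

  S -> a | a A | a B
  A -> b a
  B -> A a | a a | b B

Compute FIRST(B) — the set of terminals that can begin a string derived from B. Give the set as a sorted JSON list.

FIRST iteration:
[1]
  A via A→b a: +{b}
  B via B→A a: +{b}
  B via B→a a: +{a}
  S via S→a: +{a}
  S: {a}  A: {b}  B: {a,b}
[2] (stable)
  S: {a}  A: {b}  B: {a,b}

FIRST(B) = ["a", "b"]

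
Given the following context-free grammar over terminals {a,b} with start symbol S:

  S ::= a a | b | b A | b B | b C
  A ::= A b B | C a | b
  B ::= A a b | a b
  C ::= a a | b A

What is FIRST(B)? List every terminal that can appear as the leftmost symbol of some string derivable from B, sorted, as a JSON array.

Compute FIRST by fixpoint:
[1]
  A via A→b: +{b}
  B via B→A a b: +{b}
  B via B→a b: +{a}
  C via C→a a: +{a}
  C via C→b A: +{b}
  S via S→a a: +{a}
  S via S→b: +{b}
  S: {a,b}  A: {b}  B: {a,b}  C: {a,b}
[2]
  A via A→C a: +{a}
  S: {a,b}  A: {a,b}  B: {a,b}  C: {a,b}
[3] — fixpoint
  S: {a,b}  A: {a,b}  B: {a,b}  C: {a,b}

FIRST(B) = ["a", "b"]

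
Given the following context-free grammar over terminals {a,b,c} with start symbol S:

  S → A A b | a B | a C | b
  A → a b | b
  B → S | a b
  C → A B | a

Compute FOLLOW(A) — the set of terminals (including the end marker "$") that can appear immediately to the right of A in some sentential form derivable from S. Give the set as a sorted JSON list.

Compute FIRST by fixpoint:
[1]
  A via A→a b: +{a}
  A via A→b: +{b}
  B via B→a b: +{a}
  C via C→A B: +{a,b}
  S via S→A A b: +{a,b}
  FIRST(S)={a,b}  FIRST(A)={a,b}  FIRST(B)={a}  FIRST(C)={a,b}
[2]
  B via B→S: +{b}
  FIRST(S)={a,b}  FIRST(A)={a,b}  FIRST(B)={a,b}  FIRST(C)={a,b}
[3] (no change)
  FIRST(S)={a,b}  FIRST(A)={a,b}  FIRST(B)={a,b}  FIRST(C)={a,b}

Compute FOLLOW by fixpoint:
initialize: $ ∈ FOLLOW(S)
pass 1:
  C→A B: FOLLOW(A) ⊇ FIRST(B) = {a,b}; new: +{a,b}
  S→a B: FOLLOW(B) ⊇ FOLLOW(S) ⊇ {$}; new: +{$}
  S→a C: FOLLOW(C) ⊇ FOLLOW(S) ⊇ {$}; new: +{$}
  FOLLOW[S]={$}  FOLLOW[A]={a,b}  FOLLOW[B]={$}  FOLLOW[C]={$}
pass 2: — fixpoint
  FOLLOW[S]={$}  FOLLOW[A]={a,b}  FOLLOW[B]={$}  FOLLOW[C]={$}

FOLLOW(A) = ["a", "b"]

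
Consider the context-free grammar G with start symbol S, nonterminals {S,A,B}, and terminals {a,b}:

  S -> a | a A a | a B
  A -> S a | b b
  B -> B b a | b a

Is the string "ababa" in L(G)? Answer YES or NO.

CNF form of G:
  S -> T0 B | T0 X3 | a
  A -> S T0 | T1 T1
  B -> B X2 | T1 T0
  T0 -> a
  T1 -> b
  X2 -> T1 T0
  X3 -> A T0

CYK fill:
  [0..0]={S,T0}  "a"  orig:{S}
  [1..1]={T1}  "b"  orig:{}
  [2..2]={S,T0}  "a"  orig:{S}
  [3..3]={T1}  "b"  orig:{}
  [4..4]={S,T0}  "a"  orig:{S}
  [0..1]=∅  "ab"
  [1..2]={B,X2}  "ba"  orig:{B}
  [2..3]=∅  "ab"
  [3..4]={B,X2}  "ba"  orig:{B}
  [0..2]={S}  "aba"
  [1..3]=∅  "bab"
  [2..4]={S}  "aba"
  [0..3]=∅  "abab"
  [1..4]={B}  "baba"
  [0..4]={S}  "ababa"

S ∈ T[0,4] ⇒ YES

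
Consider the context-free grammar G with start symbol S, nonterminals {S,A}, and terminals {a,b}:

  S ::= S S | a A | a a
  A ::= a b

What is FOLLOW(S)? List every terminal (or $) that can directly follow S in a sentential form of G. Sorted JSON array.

Compute FIRST by fixpoint:
iter 1:
  A via A→a b: +{a}
  S via S→a A: +{a}
  S: {a}  A: {a}
iter 2: (stable)
  S: {a}  A: {a}

Compute FOLLOW by fixpoint:
initialize: $ ∈ FOLLOW(S)
round 1:
  S→S S: FOLLOW(S) ⊇ FIRST(S) = {a}; new: +{a}
  S→a A: FOLLOW(A) ⊇ FOLLOW(S) ⊇ {$,a}; new: +{$,a}
  S: {$,a}  A: {$,a}
round 2: — fixpoint
  S: {$,a}  A: {$,a}

FOLLOW(S) = ["$", "a"]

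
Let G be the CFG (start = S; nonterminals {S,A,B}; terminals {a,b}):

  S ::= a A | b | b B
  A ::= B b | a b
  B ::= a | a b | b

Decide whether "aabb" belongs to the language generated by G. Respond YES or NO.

Convert to CNF:
  S -> T0 B | T1 A | b
  A -> B T0 | T1 T0
  B -> T1 T0 | a | b
  T0 -> b
  T1 -> a

CYK fill:
  T[0,0] 'a' = {B,T1}  orig:{B}
  T[1,1] 'a' = {B,T1}  orig:{B}
  T[2,2] 'b' = {B,S,T0}  orig:{B,S}
  T[3,3] 'b' = {B,S,T0}  orig:{B,S}
  T[0,1] 'aa' = ∅
  T[1,2] 'ab' = {A,B}
  T[2,3] 'bb' = {A,S}
  T[0,2] 'aab' = {S}
  T[1,3] 'abb' = {A,S}
  T[0,3] 'aabb' = {S}

S ∈ T[0,3] ⇒ YES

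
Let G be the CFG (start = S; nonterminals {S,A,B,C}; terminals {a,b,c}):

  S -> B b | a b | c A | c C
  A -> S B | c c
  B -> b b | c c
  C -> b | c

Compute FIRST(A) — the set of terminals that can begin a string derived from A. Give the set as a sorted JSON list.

Compute FIRST by fixpoint:
iter 1:
  A via A→c c: +{c}
  B via B→b b: +{b}
  B via B→c c: +{c}
  C via C→b: +{b}
  C via C→c: +{c}
  S via S→B b: +{b,c}
  S via S→a b: +{a}
  FIRST[S]={a,b,c}  FIRST[A]={c}  FIRST[B]={b,c}  FIRST[C]={b,c}
iter 2:
  A via A→S B: +{a,b}
  FIRST[S]={a,b,c}  FIRST[A]={a,b,c}  FIRST[B]={b,c}  FIRST[C]={b,c}
iter 3: (no change)
  FIRST[S]={a,b,c}  FIRST[A]={a,b,c}  FIRST[B]={b,c}  FIRST[C]={b,c}

FIRST(A) = ["a", "b", "c"]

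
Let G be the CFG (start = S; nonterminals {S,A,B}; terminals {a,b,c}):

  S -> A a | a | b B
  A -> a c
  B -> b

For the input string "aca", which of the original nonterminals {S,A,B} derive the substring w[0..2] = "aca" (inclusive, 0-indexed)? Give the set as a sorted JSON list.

CNF form of G:
  S -> A T0 | T2 B | a
  A -> T0 T1
  B -> b
  T0 -> a
  T1 -> c
  T2 -> b

Fill CYK table bottom-up, restricted to cells inside w[0..2]:
  cell(0,0) a: {S,T0}  orig:{S}
  cell(1,1) c: {T1}  orig:{}
  cell(2,2) a: {S,T0}  orig:{S}
  cell(0,1) ac: {A}
  cell(1,2) ca: ∅
  cell(0,2) aca: {S}

Original NTs in T[0,2] deriving "aca": ["S"]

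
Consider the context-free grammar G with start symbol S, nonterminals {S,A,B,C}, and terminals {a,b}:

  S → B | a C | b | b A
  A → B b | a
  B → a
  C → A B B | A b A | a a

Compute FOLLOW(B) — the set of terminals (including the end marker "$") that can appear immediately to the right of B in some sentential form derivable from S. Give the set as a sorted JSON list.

Compute FIRST by fixpoint:
round 1:
  A via A→a: +{a}
  B via B→a: +{a}
  C via C→A B B: +{a}
  S via S→B: +{a}
  S via S→b: +{b}
  FIRST[S]={a,b}  FIRST[A]={a}  FIRST[B]={a}  FIRST[C]={a}
round 2: (no change)
  FIRST[S]={a,b}  FIRST[A]={a}  FIRST[B]={a}  FIRST[C]={a}

Compute FOLLOW by fixpoint:
seed FOLLOW(S) with $
[1]
  A→B b: FOLLOW(B) ⊇ FIRST(b) = {b}; new: +{b}
  C→A B B: FOLLOW(A) ⊇ FIRST(B) = {a}; new: +{a}
  C→A B B: FOLLOW(B) ⊇ FIRST(B) = {a}; new: +{a}
  C→A b A: FOLLOW(A) ⊇ FIRST(b) = {b}; new: +{b}
  S→B: FOLLOW(B) ⊇ FOLLOW(S) ⊇ {$}; new: +{$}
  S→a C: FOLLOW(C) ⊇ FOLLOW(S) ⊇ {$}; new: +{$}
  S→b A: FOLLOW(A) ⊇ FOLLOW(S) ⊇ {$}; new: +{$}
  FOLLOW[S]={$}  FOLLOW[A]={$,a,b}  FOLLOW[B]={$,a,b}  FOLLOW[C]={$}
[2] (stable)
  FOLLOW[S]={$}  FOLLOW[A]={$,a,b}  FOLLOW[B]={$,a,b}  FOLLOW[C]={$}

FOLLOW(B) = ["$", "a", "b"]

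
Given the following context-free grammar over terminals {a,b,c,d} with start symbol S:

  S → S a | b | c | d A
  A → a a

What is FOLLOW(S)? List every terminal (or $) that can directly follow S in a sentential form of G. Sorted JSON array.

Compute FIRST by fixpoint:
iter 1:
  A via A→a a: +{a}
  S via S→b: +{b}
  S via S→c: +{c}
  S via S→d A: +{d}
  S: {b,c,d}  A: {a}
iter 2: done
  S: {b,c,d}  A: {a}

FOLLOW iteration:
seed FOLLOW(S) with $
[1]
  S→S a: FOLLOW(S) ⊇ FIRST(a) = {a}; new: +{a}
  S→d A: FOLLOW(A) ⊇ FOLLOW(S) ⊇ {$,a}; new: +{$,a}
  FOLLOW[S]={$,a}  FOLLOW[A]={$,a}
[2] (stable)
  FOLLOW[S]={$,a}  FOLLOW[A]={$,a}

FOLLOW(S) = ["$", "a"]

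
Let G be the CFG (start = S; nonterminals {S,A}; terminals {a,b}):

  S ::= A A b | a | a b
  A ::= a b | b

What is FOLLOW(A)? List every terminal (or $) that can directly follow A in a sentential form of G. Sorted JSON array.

FIRST sets, iterate to fixpoint:
round 1:
  A via A→a b: +{a}
  A via A→b: +{b}
  S via S→A A b: +{a,b}
  FIRST[S]={a,b}  FIRST[A]={a,b}
round 2: (no change)
  FIRST[S]={a,b}  FIRST[A]={a,b}

FOLLOW sets:
initialize: $ ∈ FOLLOW(S)
round 1:
  S→A A b: FOLLOW(A) ⊇ FIRST(A) = {a,b}; new: +{a,b}
  FOLLOW[S]={$}  FOLLOW[A]={a,b}
round 2: done
  FOLLOW[S]={$}  FOLLOW[A]={a,b}

FOLLOW(A) = ["a", "b"]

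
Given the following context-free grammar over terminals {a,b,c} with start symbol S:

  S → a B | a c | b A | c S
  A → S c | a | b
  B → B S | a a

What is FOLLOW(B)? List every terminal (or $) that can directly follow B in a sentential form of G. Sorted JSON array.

FIRST iteration:
iter 1:
  A via A→a: +{a}
  A via A→b: +{b}
  B via B→a a: +{a}
  S via S→a B: +{a}
  S via S→b A: +{b}
  S via S→c S: +{c}
  FIRST(S)={a,b,c}  FIRST(A)={a,b}  FIRST(B)={a}
iter 2:
  A via A→S c: +{c}
  FIRST(S)={a,b,c}  FIRST(A)={a,b,c}  FIRST(B)={a}
iter 3: (no change)
  FIRST(S)={a,b,c}  FIRST(A)={a,b,c}  FIRST(B)={a}

Compute FOLLOW by fixpoint:
FOLLOW(S) := {$}
pass 1:
  A→S c: FOLLOW(S) ⊇ FIRST(c) = {c}; new: +{c}
  B→B S: FOLLOW(B) ⊇ FIRST(S) = {a,b,c}; new: +{a,b,c}
  B→B S: FOLLOW(S) ⊇ FOLLOW(B) ⊇ {a,b,c}; new: +{a,b}
  S→a B: FOLLOW(B) ⊇ FOLLOW(S) ⊇ {$,a,b,c}; new: +{$}
  S→b A: FOLLOW(A) ⊇ FOLLOW(S) ⊇ {$,a,b,c}; new: +{$,a,b,c}
  FOLLOW[S]={$,a,b,c}  FOLLOW[A]={$,a,b,c}  FOLLOW[B]={$,a,b,c}
pass 2: (no change)
  FOLLOW[S]={$,a,b,c}  FOLLOW[A]={$,a,b,c}  FOLLOW[B]={$,a,b,c}

FOLLOW(B) = ["$", "a", "b", "c"]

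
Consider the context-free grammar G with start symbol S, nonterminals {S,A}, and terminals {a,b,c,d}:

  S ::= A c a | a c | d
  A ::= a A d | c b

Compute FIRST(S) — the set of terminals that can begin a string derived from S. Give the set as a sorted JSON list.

Compute FIRST by fixpoint:
[1]
  A via A→a A d: +{a}
  A via A→c b: +{c}
  S via S→A c a: +{a,c}
  S via S→d: +{d}
  FIRST[S]={a,c,d}  FIRST[A]={a,c}
[2] (stable)
  FIRST[S]={a,c,d}  FIRST[A]={a,c}

FIRST(S) = ["a", "c", "d"]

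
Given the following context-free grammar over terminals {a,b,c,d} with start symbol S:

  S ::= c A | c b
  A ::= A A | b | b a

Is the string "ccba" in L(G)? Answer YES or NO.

CNF form of G:
  S -> T2 A | T2 T0
  A -> A A | T0 T1 | b
  T0 -> b
  T1 -> a
  T2 -> c

CYK table (by increasing span):
  T[0,0] 'c' = {T2}  orig:{}
  T[1,1] 'c' = {T2}  orig:{}
  T[2,2] 'b' = {A,T0}  orig:{A}
  T[3,3] 'a' = {T1}  orig:{}
  T[0,1] 'cc' = ∅
  T[1,2] 'cb' = {S}
  T[2,3] 'ba' = {A}
  T[0,2] 'ccb' = ∅
  T[1,3] 'cba' = {S}
  T[0,3] 'ccba' = ∅

S ∉ T[0,3] ⇒ NO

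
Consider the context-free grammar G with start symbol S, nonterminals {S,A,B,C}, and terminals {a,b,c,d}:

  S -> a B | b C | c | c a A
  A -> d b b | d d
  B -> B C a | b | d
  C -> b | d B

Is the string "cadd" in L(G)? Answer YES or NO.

Convert to CNF:
  S -> T1 C | T2 B | T3 X6 | c
  A -> T0 T0 | T0 X4
  B -> B X5 | b | d
  C -> T0 B | b
  T0 -> d
  T1 -> b
  T2 -> a
  T3 -> c
  X4 -> T1 T1
  X5 -> C T2
  X6 -> T2 A

Fill CYK table bottom-up:
  [0..0]={S,T3}  "c"  orig:{S}
  [1..1]={T2}  "a"  orig:{}
  [2..2]={B,T0}  "d"  orig:{B}
  [3..3]={B,T0}  "d"  orig:{B}
  [0..1]=∅  "ca"
  [1..2]={S}  "ad"
  [2..3]={A,C}  "dd"
  [0..2]=∅  "cad"
  [1..3]={X6}  "add"  orig:{}
  [0..3]={S}  "cadd"

S ∈ T[0,3] ⇒ YES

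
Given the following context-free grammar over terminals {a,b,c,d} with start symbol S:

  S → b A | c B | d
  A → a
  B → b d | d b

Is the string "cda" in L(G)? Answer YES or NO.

CNF form of G:
  S -> T0 A | T2 B | d
  A -> a
  B -> T0 T1 | T1 T0
  T0 -> b
  T1 -> d
  T2 -> c

Fill CYK table bottom-up:
  cell(0,0) c: {T2}  orig:{}
  cell(1,1) d: {S,T1}  orig:{S}
  cell(2,2) a: {A}
  cell(0,1) cd: ∅
  cell(1,2) da: ∅
  cell(0,2) cda: ∅

S ∉ T[0,2] ⇒ NO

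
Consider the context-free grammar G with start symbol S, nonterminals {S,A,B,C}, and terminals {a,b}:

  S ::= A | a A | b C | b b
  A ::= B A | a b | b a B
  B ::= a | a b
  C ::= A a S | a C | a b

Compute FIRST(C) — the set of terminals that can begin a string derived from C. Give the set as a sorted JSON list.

Compute FIRST by fixpoint:
round 1:
  A via A→a b: +{a}
  A via A→b a B: +{b}
  B via B→a: +{a}
  C via C→A a S: +{a,b}
  S via S→A: +{a,b}
  FIRST[S]={a,b}  FIRST[A]={a,b}  FIRST[B]={a}  FIRST[C]={a,b}
round 2: (no change)
  FIRST[S]={a,b}  FIRST[A]={a,b}  FIRST[B]={a}  FIRST[C]={a,b}

FIRST(C) = ["a", "b"]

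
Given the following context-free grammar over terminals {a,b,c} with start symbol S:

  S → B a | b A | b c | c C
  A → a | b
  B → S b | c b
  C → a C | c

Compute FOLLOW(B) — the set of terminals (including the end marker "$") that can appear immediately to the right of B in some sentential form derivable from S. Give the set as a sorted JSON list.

FIRST sets, iterate to fixpoint:
[1]
  A via A→a: +{a}
  A via A→b: +{b}
  B via B→c b: +{c}
  C via C→a C: +{a}
  C via C→c: +{c}
  S via S→B a: +{c}
  S via S→b A: +{b}
  S: {b,c}  A: {a,b}  B: {c}  C: {a,c}
[2]
  B via B→S b: +{b}
  S: {b,c}  A: {a,b}  B: {b,c}  C: {a,c}
[3] — fixpoint
  S: {b,c}  A: {a,b}  B: {b,c}  C: {a,c}

FOLLOW sets:
initialize: $ ∈ FOLLOW(S)
round 1:
  B→S b: FOLLOW(S) ⊇ FIRST(b) = {b}; new: +{b}
  S→B a: FOLLOW(B) ⊇ FIRST(a) = {a}; new: +{a}
  S→b A: FOLLOW(A) ⊇ FOLLOW(S) ⊇ {$,b}; new: +{$,b}
  S→c C: FOLLOW(C) ⊇ FOLLOW(S) ⊇ {$,b}; new: +{$,b}
  FOLLOW[S]={$,b}  FOLLOW[A]={$,b}  FOLLOW[B]={a}  FOLLOW[C]={$,b}
round 2: done
  FOLLOW[S]={$,b}  FOLLOW[A]={$,b}  FOLLOW[B]={a}  FOLLOW[C]={$,b}

FOLLOW(B) = ["a"]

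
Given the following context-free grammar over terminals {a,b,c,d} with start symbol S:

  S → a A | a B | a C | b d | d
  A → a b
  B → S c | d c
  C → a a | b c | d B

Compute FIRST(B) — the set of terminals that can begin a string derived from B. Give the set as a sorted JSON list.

Compute FIRST by fixpoint:
iter 1:
  A via A→a b: +{a}
  B via B→d c: +{d}
  C via C→a a: +{a}
  C via C→b c: +{b}
  C via C→d B: +{d}
  S via S→a A: +{a}
  S via S→b d: +{b}
  S via S→d: +{d}
  S: {a,b,d}  A: {a}  B: {d}  C: {a,b,d}
iter 2:
  B via B→S c: +{a,b}
  S: {a,b,d}  A: {a}  B: {a,b,d}  C: {a,b,d}
iter 3: (stable)
  S: {a,b,d}  A: {a}  B: {a,b,d}  C: {a,b,d}

FIRST(B) = ["a", "b", "d"]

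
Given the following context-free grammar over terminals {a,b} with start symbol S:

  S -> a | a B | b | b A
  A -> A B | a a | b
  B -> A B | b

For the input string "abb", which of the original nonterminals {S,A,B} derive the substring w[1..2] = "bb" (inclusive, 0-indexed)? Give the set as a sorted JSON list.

Convert to CNF:
  S -> T0 B | T1 A | a | b
  A -> A B | T0 T0 | b
  B -> A B | b
  T0 -> a
  T1 -> b

Fill CYK table bottom-up, restricted to cells inside w[1..2]:
  [1..1]={A,B,S,T1}  "b"  orig:{A,B,S}
  [2..2]={A,B,S,T1}  "b"  orig:{A,B,S}
  [1..2]={A,B,S}  "bb"

Original NTs in T[1,2] deriving "bb": ["A", "B", "S"]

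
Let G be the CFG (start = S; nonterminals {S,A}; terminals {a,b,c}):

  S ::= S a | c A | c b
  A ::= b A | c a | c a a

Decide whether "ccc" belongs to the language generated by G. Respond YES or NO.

Convert to CNF:
  S -> S T2 | T1 A | T1 T0
  A -> T0 A | T1 T2 | T1 X3
  T0 -> b
  T1 -> c
  T2 -> a
  X3 -> T2 T2

CYK fill:
  T[0,0] 'c' = {T1}  orig:{}
  T[1,1] 'c' = {T1}  orig:{}
  T[2,2] 'c' = {T1}  orig:{}
  T[0,1] 'cc' = ∅
  T[1,2] 'cc' = ∅
  T[0,2] 'ccc' = ∅

S ∉ T[0,2] ⇒ NO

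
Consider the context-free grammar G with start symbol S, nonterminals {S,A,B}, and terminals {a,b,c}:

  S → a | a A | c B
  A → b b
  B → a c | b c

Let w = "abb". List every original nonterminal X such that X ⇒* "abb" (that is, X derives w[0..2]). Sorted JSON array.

CNF form of G:
  S -> T1 A | T2 B | a
  A -> T0 T0
  B -> T0 T2 | T1 T2
  T0 -> b
  T1 -> a
  T2 -> c

CYK fill, restricted to cells inside w[0..2]:
  T[0,0] 'a' = {S,T1}  orig:{S}
  T[1,1] 'b' = {T0}  orig:{}
  T[2,2] 'b' = {T0}  orig:{}
  T[0,1] 'ab' = ∅
  T[1,2] 'bb' = {A}
  T[0,2] 'abb' = {S}

Original NTs in T[0,2] deriving "abb": ["S"]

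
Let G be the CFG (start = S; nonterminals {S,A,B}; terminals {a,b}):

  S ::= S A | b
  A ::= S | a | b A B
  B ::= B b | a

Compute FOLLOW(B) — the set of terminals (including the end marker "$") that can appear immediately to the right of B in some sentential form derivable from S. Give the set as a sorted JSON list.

FIRST iteration:
pass 1:
  A via A→a: +{a}
  A via A→b A B: +{b}
  B via B→a: +{a}
  S via S→b: +{b}
  FIRST(S)={b}  FIRST(A)={a,b}  FIRST(B)={a}
pass 2: (stable)
  FIRST(S)={b}  FIRST(A)={a,b}  FIRST(B)={a}

FOLLOW iteration:
seed FOLLOW(S) with $
pass 1:
  A→b A B: FOLLOW(A) ⊇ FIRST(B) = {a}; new: +{a}
  A→b A B: FOLLOW(B) ⊇ FOLLOW(A) ⊇ {a}; new: +{a}
  B→B b: FOLLOW(B) ⊇ FIRST(b) = {b}; new: +{b}
  S→S A: FOLLOW(S) ⊇ FIRST(A) = {a,b}; new: +{a,b}
  S→S A: FOLLOW(A) ⊇ FOLLOW(S) ⊇ {$,a,b}; new: +{$,b}
  FOLLOW[S]={$,a,b}  FOLLOW[A]={$,a,b}  FOLLOW[B]={a,b}
pass 2:
  A→b A B: FOLLOW(B) ⊇ FOLLOW(A) ⊇ {$,a,b}; new: +{$}
  FOLLOW[S]={$,a,b}  FOLLOW[A]={$,a,b}  FOLLOW[B]={$,a,b}
pass 3: — fixpoint
  FOLLOW[S]={$,a,b}  FOLLOW[A]={$,a,b}  FOLLOW[B]={$,a,b}

FOLLOW(B) = ["$", "a", "b"]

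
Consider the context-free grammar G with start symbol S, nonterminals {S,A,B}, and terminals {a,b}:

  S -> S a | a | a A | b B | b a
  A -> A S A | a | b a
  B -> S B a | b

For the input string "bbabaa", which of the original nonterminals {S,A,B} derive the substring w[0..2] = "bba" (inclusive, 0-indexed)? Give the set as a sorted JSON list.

Convert to CNF:
  S -> S T1 | T0 B | T0 T1 | T1 A | a
  A -> A X2 | T0 T1 | a
  B -> S X3 | b
  T0 -> b
  T1 -> a
  X2 -> S A
  X3 -> B T1

CYK table (by increasing span) (cells [i..j] with 0 ≤ i ≤ j ≤ 2 only):
  T[0,0] 'b' = {B,T0}  orig:{B}
  T[1,1] 'b' = {B,T0}  orig:{B}
  T[2,2] 'a' = {A,S,T1}  orig:{A,S}
  T[0,1] 'bb' = {S}
  T[1,2] 'ba' = {A,S,X3}  orig:{A,S}
  T[0,2] 'bba' = {S,X2}  orig:{S}

Original NTs in T[0,2] deriving "bba": ["S"]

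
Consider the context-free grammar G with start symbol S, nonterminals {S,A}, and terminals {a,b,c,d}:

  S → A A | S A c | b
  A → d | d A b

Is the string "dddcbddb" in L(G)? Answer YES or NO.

Convert to CNF:
  S -> A A | S X4 | b
  A -> T0 X3 | d
  T0 -> d
  T1 -> b
  T2 -> c
  X3 -> A T1
  X4 -> A T2

CYK fill:
  [0..0]={A,T0}  "d"  orig:{A}
  [1..1]={A,T0}  "d"  orig:{A}
  [2..2]={A,T0}  "d"  orig:{A}
  [3..3]={T2}  "c"  orig:{}
  [4..4]={S,T1}  "b"  orig:{S}
  [5..5]={A,T0}  "d"  orig:{A}
  [6..6]={A,T0}  "d"  orig:{A}
  [7..7]={S,T1}  "b"  orig:{S}
  [0..1]={S}  "dd"
  [1..2]={S}  "dd"
  [2..3]={X4}  "dc"  orig:{}
  [3..4]=∅  "cb"
  [4..5]=∅  "bd"
  [5..6]={S}  "dd"
  [6..7]={X3}  "db"  orig:{}
  [0..2]=∅  "ddd"
  [1..3]=∅  "ddc"
  [2..4]=∅  "dcb"
  [3..5]=∅  "cbd"
  [4..6]=∅  "bdd"
  [5..7]={A}  "ddb"
  [0..3]={S}  "dddc"
  [1..4]=∅  "ddcb"
  [2..5]=∅  "dcbd"
  [3..6]=∅  "cbdd"
  [4..7]=∅  "bddb"
  [0..4]=∅  "dddcb"
  [1..5]=∅  "ddcbd"
  [2..6]=∅  "dcbdd"
  [3..7]=∅  "cbddb"
  [0..5]=∅  "dddcbd"
  [1..6]=∅  "ddcbdd"
  [2..7]=∅  "dcbddb"
  [0..6]=∅  "dddcbdd"
  [1..7]=∅  "ddcbddb"
  [0..7]=∅  "dddcbddb"

S ∉ T[0,7] ⇒ NO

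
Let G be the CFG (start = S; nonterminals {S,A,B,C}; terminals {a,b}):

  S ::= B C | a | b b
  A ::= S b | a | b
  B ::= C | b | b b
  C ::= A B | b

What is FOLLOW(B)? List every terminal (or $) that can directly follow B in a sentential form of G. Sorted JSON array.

FIRST iteration:
pass 1:
  A via A→a: +{a}
  A via A→b: +{b}
  B via B→b: +{b}
  C via C→A B: +{a,b}
  S via S→B C: +{b}
  S via S→a: +{a}
  FIRST[S]={a,b}  FIRST[A]={a,b}  FIRST[B]={b}  FIRST[C]={a,b}
pass 2:
  B via B→C: +{a}
  FIRST[S]={a,b}  FIRST[A]={a,b}  FIRST[B]={a,b}  FIRST[C]={a,b}
pass 3: — fixpoint
  FIRST[S]={a,b}  FIRST[A]={a,b}  FIRST[B]={a,b}  FIRST[C]={a,b}

FOLLOW iteration:
seed FOLLOW(S) with $
iter 1:
  A→S b: FOLLOW(S) ⊇ FIRST(b) = {b}; new: +{b}
  C→A B: FOLLOW(A) ⊇ FIRST(B) = {a,b}; new: +{a,b}
  S→B C: FOLLOW(B) ⊇ FIRST(C) = {a,b}; new: +{a,b}
  S→B C: FOLLOW(C) ⊇ FOLLOW(S) ⊇ {$,b}; new: +{$,b}
  FOLLOW(S)={$,b}  FOLLOW(A)={a,b}  FOLLOW(B)={a,b}  FOLLOW(C)={$,b}
iter 2:
  B→C: FOLLOW(C) ⊇ FOLLOW(B) ⊇ {a,b}; new: +{a}
  C→A B: FOLLOW(B) ⊇ FOLLOW(C) ⊇ {$,a,b}; new: +{$}
  FOLLOW(S)={$,b}  FOLLOW(A)={a,b}  FOLLOW(B)={$,a,b}  FOLLOW(C)={$,a,b}
iter 3: — fixpoint
  FOLLOW(S)={$,b}  FOLLOW(A)={a,b}  FOLLOW(B)={$,a,b}  FOLLOW(C)={$,a,b}

FOLLOW(B) = ["$", "a", "b"]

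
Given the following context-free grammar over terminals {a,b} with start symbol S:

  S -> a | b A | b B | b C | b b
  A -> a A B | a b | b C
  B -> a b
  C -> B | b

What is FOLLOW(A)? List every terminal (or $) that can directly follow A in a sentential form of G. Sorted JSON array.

Compute FIRST by fixpoint:
[1]
  A via A→a A B: +{a}
  A via A→b C: +{b}
  B via B→a b: +{a}
  C via C→B: +{a}
  C via C→b: +{b}
  S via S→a: +{a}
  S via S→b A: +{b}
  FIRST[S]={a,b}  FIRST[A]={a,b}  FIRST[B]={a}  FIRST[C]={a,b}
[2] (stable)
  FIRST[S]={a,b}  FIRST[A]={a,b}  FIRST[B]={a}  FIRST[C]={a,b}

FOLLOW sets:
seed FOLLOW(S) with $
pass 1:
  A→a A B: FOLLOW(A) ⊇ FIRST(B) = {a}; new: +{a}
  A→a A B: FOLLOW(B) ⊇ FOLLOW(A) ⊇ {a}; new: +{a}
  A→b C: FOLLOW(C) ⊇ FOLLOW(A) ⊇ {a}; new: +{a}
  S→b A: FOLLOW(A) ⊇ FOLLOW(S) ⊇ {$}; new: +{$}
  S→b B: FOLLOW(B) ⊇ FOLLOW(S) ⊇ {$}; new: +{$}
  S→b C: FOLLOW(C) ⊇ FOLLOW(S) ⊇ {$}; new: +{$}
  FOLLOW(S)={$}  FOLLOW(A)={$,a}  FOLLOW(B)={$,a}  FOLLOW(C)={$,a}
pass 2: (no change)
  FOLLOW(S)={$}  FOLLOW(A)={$,a}  FOLLOW(B)={$,a}  FOLLOW(C)={$,a}

FOLLOW(A) = ["$", "a"]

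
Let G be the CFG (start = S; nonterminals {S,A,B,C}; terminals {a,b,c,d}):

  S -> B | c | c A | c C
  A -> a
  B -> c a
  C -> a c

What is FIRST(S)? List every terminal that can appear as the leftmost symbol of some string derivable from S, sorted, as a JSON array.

Compute FIRST by fixpoint:
iter 1:
  A via A→a: +{a}
  B via B→c a: +{c}
  C via C→a c: +{a}
  S via S→B: +{c}
  FIRST[S]={c}  FIRST[A]={a}  FIRST[B]={c}  FIRST[C]={a}
iter 2: done
  FIRST[S]={c}  FIRST[A]={a}  FIRST[B]={c}  FIRST[C]={a}

FIRST(S) = ["c"]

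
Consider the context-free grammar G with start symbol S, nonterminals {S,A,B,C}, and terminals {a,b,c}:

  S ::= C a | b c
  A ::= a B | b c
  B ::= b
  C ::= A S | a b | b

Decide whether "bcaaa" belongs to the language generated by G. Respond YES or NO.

Convert to CNF:
  S -> C T0 | T1 T2
  A -> T0 B | T1 T2
  B -> b
  C -> A S | T0 T1 | b
  T0 -> a
  T1 -> b
  T2 -> c

CYK fill:
  [0..0]={B,C,T1}  "b"  orig:{B,C}
  [1..1]={T2}  "c"  orig:{}
  [2..2]={T0}  "a"  orig:{}
  [3..3]={T0}  "a"  orig:{}
  [4..4]={T0}  "a"  orig:{}
  [0..1]={A,S}  "bc"
  [1..2]=∅  "ca"
  [2..3]=∅  "aa"
  [3..4]=∅  "aa"
  [0..2]=∅  "bca"
  [1..3]=∅  "caa"
  [2..4]=∅  "aaa"
  [0..3]=∅  "bcaa"
  [1..4]=∅  "caaa"
  [0..4]=∅  "bcaaa"

S ∉ T[0,4] ⇒ NO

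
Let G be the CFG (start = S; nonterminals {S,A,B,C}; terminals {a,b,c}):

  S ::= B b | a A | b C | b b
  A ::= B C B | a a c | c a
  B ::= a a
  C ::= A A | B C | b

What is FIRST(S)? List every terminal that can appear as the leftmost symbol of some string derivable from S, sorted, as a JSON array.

FIRST iteration:
iter 1:
  A via A→a a c: +{a}
  A via A→c a: +{c}
  B via B→a a: +{a}
  C via C→A A: +{a,c}
  C via C→b: +{b}
  S via S→B b: +{a}
  S via S→b C: +{b}
  S: {a,b}  A: {a,c}  B: {a}  C: {a,b,c}
iter 2: done
  S: {a,b}  A: {a,c}  B: {a}  C: {a,b,c}

FIRST(S) = ["a", "b"]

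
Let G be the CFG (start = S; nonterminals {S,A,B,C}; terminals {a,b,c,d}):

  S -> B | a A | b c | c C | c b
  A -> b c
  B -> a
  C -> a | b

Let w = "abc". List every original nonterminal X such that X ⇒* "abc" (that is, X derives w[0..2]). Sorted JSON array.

CNF form of G:
  S -> T0 T1 | T1 C | T1 T0 | T2 A | a
  A -> T0 T1
  B -> a
  C -> a | b
  T0 -> b
  T1 -> c
  T2 -> a

CYK fill (cells [i..j] with 0 ≤ i ≤ j ≤ 2 only):
  [0..0]={B,C,S,T2}  "a"  orig:{B,C,S}
  [1..1]={C,T0}  "b"  orig:{C}
  [2..2]={T1}  "c"  orig:{}
  [0..1]=∅  "ab"
  [1..2]={A,S}  "bc"
  [0..2]={S}  "abc"

Original NTs in T[0,2] deriving "abc": ["S"]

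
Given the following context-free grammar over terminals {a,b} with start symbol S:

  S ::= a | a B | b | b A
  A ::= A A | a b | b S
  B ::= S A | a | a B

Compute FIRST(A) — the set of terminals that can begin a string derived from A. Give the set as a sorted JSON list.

Compute FIRST by fixpoint:
[1]
  A via A→a b: +{a}
  A via A→b S: +{b}
  B via B→a: +{a}
  S via S→a: +{a}
  S via S→b: +{b}
  S: {a,b}  A: {a,b}  B: {a}
[2]
  B via B→S A: +{b}
  S: {a,b}  A: {a,b}  B: {a,b}
[3] (stable)
  S: {a,b}  A: {a,b}  B: {a,b}

FIRST(A) = ["a", "b"]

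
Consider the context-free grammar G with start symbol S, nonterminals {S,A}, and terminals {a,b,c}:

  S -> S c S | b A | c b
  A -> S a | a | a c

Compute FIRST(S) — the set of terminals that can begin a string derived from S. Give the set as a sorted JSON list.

Compute FIRST by fixpoint:
round 1:
  A via A→a: +{a}
  S via S→b A: +{b}
  S via S→c b: +{c}
  S: {b,c}  A: {a}
round 2:
  A via A→S a: +{b,c}
  S: {b,c}  A: {a,b,c}
round 3: — fixpoint
  S: {b,c}  A: {a,b,c}

FIRST(S) = ["b", "c"]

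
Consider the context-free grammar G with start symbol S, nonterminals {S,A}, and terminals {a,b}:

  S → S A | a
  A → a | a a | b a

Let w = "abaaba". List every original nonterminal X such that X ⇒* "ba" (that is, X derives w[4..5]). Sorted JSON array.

CNF form of G:
  S -> S A | a
  A -> T0 T0 | T1 T0 | a
  T0 -> a
  T1 -> b

CYK fill, restricted to cells inside w[4..5]:
  cell(4,4) b: {T1}  orig:{}
  cell(5,5) a: {A,S,T0}  orig:{A,S}
  cell(4,5) ba: {A}

Original NTs in T[4,5] deriving "ba": ["A"]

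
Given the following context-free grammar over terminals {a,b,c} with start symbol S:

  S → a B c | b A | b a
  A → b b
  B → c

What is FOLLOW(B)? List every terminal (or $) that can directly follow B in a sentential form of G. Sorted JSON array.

FIRST sets, iterate to fixpoint:
pass 1:
  A via A→b b: +{b}
  B via B→c: +{c}
  S via S→a B c: +{a}
  S via S→b A: +{b}
  FIRST(S)={a,b}  FIRST(A)={b}  FIRST(B)={c}
pass 2: (stable)
  FIRST(S)={a,b}  FIRST(A)={b}  FIRST(B)={c}

FOLLOW sets:
FOLLOW(S) := {$}
[1]
  S→a B c: FOLLOW(B) ⊇ FIRST(c) = {c}; new: +{c}
  S→b A: FOLLOW(A) ⊇ FOLLOW(S) ⊇ {$}; new: +{$}
  S: {$}  A: {$}  B: {c}
[2] — fixpoint
  S: {$}  A: {$}  B: {c}

FOLLOW(B) = ["c"]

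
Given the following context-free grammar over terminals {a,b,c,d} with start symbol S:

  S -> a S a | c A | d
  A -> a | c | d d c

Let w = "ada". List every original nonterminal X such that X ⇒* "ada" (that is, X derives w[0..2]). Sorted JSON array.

Convert to CNF:
  S -> T1 A | T2 X4 | d
  A -> T0 X3 | a | c
  T0 -> d
  T1 -> c
  T2 -> a
  X3 -> T0 T1
  X4 -> S T2

CYK fill, restricted to cells inside w[0..2]:
  [0..0]={A,T2}  "a"  orig:{A}
  [1..1]={S,T0}  "d"  orig:{S}
  [2..2]={A,T2}  "a"  orig:{A}
  [0..1]=∅  "ad"
  [1..2]={X4}  "da"  orig:{}
  [0..2]={S}  "ada"

Original NTs in T[0,2] deriving "ada": ["S"]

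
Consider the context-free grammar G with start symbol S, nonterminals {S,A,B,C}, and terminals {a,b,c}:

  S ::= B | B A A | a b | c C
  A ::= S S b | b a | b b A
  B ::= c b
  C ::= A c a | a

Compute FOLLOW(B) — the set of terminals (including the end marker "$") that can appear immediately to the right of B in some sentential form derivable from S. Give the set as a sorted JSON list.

FIRST iteration:
[1]
  A via A→b a: +{b}
  B via B→c b: +{c}
  C via C→A c a: +{b}
  C via C→a: +{a}
  S via S→B: +{c}
  S via S→a b: +{a}
  S: {a,c}  A: {b}  B: {c}  C: {a,b}
[2]
  A via A→S S b: +{a,c}
  C via C→A c a: +{c}
  S: {a,c}  A: {a,b,c}  B: {c}  C: {a,b,c}
[3] (no change)
  S: {a,c}  A: {a,b,c}  B: {c}  C: {a,b,c}

FOLLOW sets:
seed FOLLOW(S) with $
[1]
  A→S S b: FOLLOW(S) ⊇ FIRST(S) = {a,c}; new: +{a,c}
  A→S S b: FOLLOW(S) ⊇ FIRST(b) = {b}; new: +{b}
  C→A c a: FOLLOW(A) ⊇ FIRST(c) = {c}; new: +{c}
  S→B: FOLLOW(B) ⊇ FOLLOW(S) ⊇ {$,a,b,c}; new: +{$,a,b,c}
  S→B A A: FOLLOW(A) ⊇ FIRST(A) = {a,b,c}; new: +{a,b}
  S→B A A: FOLLOW(A) ⊇ FOLLOW(S) ⊇ {$,a,b,c}; new: +{$}
  S→c C: FOLLOW(C) ⊇ FOLLOW(S) ⊇ {$,a,b,c}; new: +{$,a,b,c}
  FOLLOW[S]={$,a,b,c}  FOLLOW[A]={$,a,b,c}  FOLLOW[B]={$,a,b,c}  FOLLOW[C]={$,a,b,c}
[2] done
  FOLLOW[S]={$,a,b,c}  FOLLOW[A]={$,a,b,c}  FOLLOW[B]={$,a,b,c}  FOLLOW[C]={$,a,b,c}

FOLLOW(B) = ["$", "a", "b", "c"]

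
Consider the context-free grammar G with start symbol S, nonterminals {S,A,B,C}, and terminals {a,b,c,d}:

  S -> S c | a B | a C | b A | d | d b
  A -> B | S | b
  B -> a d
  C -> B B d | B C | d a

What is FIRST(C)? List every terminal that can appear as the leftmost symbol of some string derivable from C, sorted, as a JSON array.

FIRST sets, iterate to fixpoint:
pass 1:
  A via A→b: +{b}
  B via B→a d: +{a}
  C via C→B B d: +{a}
  C via C→d a: +{d}
  S via S→a B: +{a}
  S via S→b A: +{b}
  S via S→d: +{d}
  S: {a,b,d}  A: {b}  B: {a}  C: {a,d}
pass 2:
  A via A→B: +{a}
  A via A→S: +{d}
  S: {a,b,d}  A: {a,b,d}  B: {a}  C: {a,d}
pass 3: done
  S: {a,b,d}  A: {a,b,d}  B: {a}  C: {a,d}

FIRST(C) = ["a", "d"]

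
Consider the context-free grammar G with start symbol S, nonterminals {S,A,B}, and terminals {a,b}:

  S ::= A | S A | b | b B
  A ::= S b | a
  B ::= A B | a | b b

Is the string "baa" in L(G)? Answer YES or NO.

Convert to CNF:
  S -> S A | S T0 | T0 B | a | b
  A -> S T0 | a
  B -> A B | T0 T0 | a
  T0 -> b

Fill CYK table bottom-up:
  cell(0,0) b: {S,T0}  orig:{S}
  cell(1,1) a: {A,B,S}
  cell(2,2) a: {A,B,S}
  cell(0,1) ba: {S}
  cell(1,2) aa: {B,S}
  cell(0,2) baa: {S}

S ∈ T[0,2] ⇒ YES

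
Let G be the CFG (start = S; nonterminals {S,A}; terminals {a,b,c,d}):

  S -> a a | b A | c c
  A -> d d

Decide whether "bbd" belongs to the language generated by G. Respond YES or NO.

Convert to CNF:
  S -> T1 T1 | T2 A | T3 T3
  A -> T0 T0
  T0 -> d
  T1 -> a
  T2 -> b
  T3 -> c

CYK fill:
  T[0,0] 'b' = {T2}  orig:{}
  T[1,1] 'b' = {T2}  orig:{}
  T[2,2] 'd' = {T0}  orig:{}
  T[0,1] 'bb' = ∅
  T[1,2] 'bd' = ∅
  T[0,2] 'bbd' = ∅

S ∉ T[0,2] ⇒ NO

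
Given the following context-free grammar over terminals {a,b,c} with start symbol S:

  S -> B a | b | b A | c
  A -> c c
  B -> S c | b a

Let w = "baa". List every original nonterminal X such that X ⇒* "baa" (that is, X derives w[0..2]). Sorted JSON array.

Convert to CNF:
  S -> B T2 | T1 A | b | c
  A -> T0 T0
  B -> S T0 | T1 T2
  T0 -> c
  T1 -> b
  T2 -> a

CYK fill — only the sub-triangle for w[0..2]:
  [0..0]={S,T1}  "b"  orig:{S}
  [1..1]={T2}  "a"  orig:{}
  [2..2]={T2}  "a"  orig:{}
  [0..1]={B}  "ba"
  [1..2]=∅  "aa"
  [0..2]={S}  "baa"

Original NTs in T[0,2] deriving "baa": ["S"]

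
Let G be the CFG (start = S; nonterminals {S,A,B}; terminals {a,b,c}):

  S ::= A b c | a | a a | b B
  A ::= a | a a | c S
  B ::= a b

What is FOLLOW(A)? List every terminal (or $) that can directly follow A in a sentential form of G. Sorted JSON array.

FIRST iteration:
[1]
  A via A→a: +{a}
  A via A→c S: +{c}
  B via B→a b: +{a}
  S via S→A b c: +{a,c}
  S via S→b B: +{b}
  FIRST[S]={a,b,c}  FIRST[A]={a,c}  FIRST[B]={a}
[2] (no change)
  FIRST[S]={a,b,c}  FIRST[A]={a,c}  FIRST[B]={a}

Compute FOLLOW by fixpoint:
seed FOLLOW(S) with $
round 1:
  S→A b c: FOLLOW(A) ⊇ FIRST(b) = {b}; new: +{b}
  S→b B: FOLLOW(B) ⊇ FOLLOW(S) ⊇ {$}; new: +{$}
  FOLLOW[S]={$}  FOLLOW[A]={b}  FOLLOW[B]={$}
round 2:
  A→c S: FOLLOW(S) ⊇ FOLLOW(A) ⊇ {b}; new: +{b}
  S→b B: FOLLOW(B) ⊇ FOLLOW(S) ⊇ {$,b}; new: +{b}
  FOLLOW[S]={$,b}  FOLLOW[A]={b}  FOLLOW[B]={$,b}
round 3: (stable)
  FOLLOW[S]={$,b}  FOLLOW[A]={b}  FOLLOW[B]={$,b}

FOLLOW(A) = ["b"]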